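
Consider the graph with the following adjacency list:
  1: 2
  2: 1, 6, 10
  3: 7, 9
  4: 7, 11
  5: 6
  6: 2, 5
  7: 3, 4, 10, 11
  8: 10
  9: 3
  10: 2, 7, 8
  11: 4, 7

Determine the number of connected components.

1

Starting from 1 we can reach 1, 2, 3, 4, 5, 6, 7, 8, 9, 10, 11. That is one component of size 11.
Total: 1 component.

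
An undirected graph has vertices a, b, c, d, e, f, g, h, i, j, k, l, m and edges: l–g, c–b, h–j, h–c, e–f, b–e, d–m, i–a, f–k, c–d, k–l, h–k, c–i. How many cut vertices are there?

6

Removing c increases the component count from 1 to 3, so c is a cut vertex.
Removing d increases the component count from 1 to 2, so d is a cut vertex.
Removing h increases the component count from 1 to 2, so h is a cut vertex.
Likewise i, k, l are cut vertices.
By contrast removing g leaves 1 component; it is not a cut vertex. No other vertex is a cut vertex either.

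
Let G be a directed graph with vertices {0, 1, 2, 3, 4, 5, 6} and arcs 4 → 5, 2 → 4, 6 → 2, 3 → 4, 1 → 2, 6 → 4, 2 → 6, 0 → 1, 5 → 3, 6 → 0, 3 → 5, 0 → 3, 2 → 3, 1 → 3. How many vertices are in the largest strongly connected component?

4

{0, 1, 2, 6} are all mutually reachable — one SCC of size 4.
{3, 4, 5} are all mutually reachable — one SCC of size 3.
The largest has 4 vertices.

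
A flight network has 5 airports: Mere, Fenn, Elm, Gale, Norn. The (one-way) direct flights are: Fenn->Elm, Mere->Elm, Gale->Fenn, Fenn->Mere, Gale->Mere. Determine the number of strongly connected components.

{Mere} is an SCC by itself.
{Gale} is an SCC by itself.
{Elm} is an SCC by itself.
{Norn} is an SCC by itself.
{Fenn} is an SCC by itself.
That gives 5 strongly connected components.

5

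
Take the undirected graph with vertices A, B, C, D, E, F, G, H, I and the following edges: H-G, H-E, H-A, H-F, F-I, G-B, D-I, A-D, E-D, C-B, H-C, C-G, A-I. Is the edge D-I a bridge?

No

After removing D-I, the path D-A-I still connects them, so the edge is not a bridge.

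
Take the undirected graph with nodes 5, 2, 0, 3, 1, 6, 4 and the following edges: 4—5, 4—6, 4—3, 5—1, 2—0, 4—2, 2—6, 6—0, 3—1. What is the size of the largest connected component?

7

Starting from 0 we can reach 0, 1, 2, 3, 4, 5, 6. That is one component of size 7.
The largest has 7 vertices.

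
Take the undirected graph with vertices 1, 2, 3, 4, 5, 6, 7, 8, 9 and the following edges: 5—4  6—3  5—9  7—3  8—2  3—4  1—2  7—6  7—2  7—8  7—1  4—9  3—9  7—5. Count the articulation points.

Removing 7 increases the component count from 1 to 2, so 7 is a cut vertex.
By contrast removing 9 leaves 1 component; it is not a cut vertex. No other vertex is a cut vertex either.

1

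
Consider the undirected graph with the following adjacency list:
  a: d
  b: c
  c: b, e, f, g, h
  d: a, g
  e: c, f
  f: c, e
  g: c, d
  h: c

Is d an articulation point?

Deleting d raises the number of components from 1 to 2, so d is a cut vertex.

Yes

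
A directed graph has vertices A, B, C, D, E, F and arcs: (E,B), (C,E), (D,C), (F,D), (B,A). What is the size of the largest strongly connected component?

1

{B} is an SCC by itself.
{E} is an SCC by itself.
{D} is an SCC by itself.
{A} is an SCC by itself.
{C} is an SCC by itself.
(and 1 more singleton SCC)
The largest has 1 vertex.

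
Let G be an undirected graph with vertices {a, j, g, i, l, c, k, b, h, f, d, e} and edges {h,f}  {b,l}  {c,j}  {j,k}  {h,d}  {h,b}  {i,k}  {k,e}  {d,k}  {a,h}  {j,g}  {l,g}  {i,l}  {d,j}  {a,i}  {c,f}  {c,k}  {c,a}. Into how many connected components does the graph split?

1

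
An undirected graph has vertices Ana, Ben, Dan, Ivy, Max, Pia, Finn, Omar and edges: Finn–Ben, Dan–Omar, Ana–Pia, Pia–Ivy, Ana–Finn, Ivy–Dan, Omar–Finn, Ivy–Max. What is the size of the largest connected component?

8

Starting from Ana we can reach Ana, Ben, Dan, Ivy, Max, Pia, Finn, Omar. That is one component of size 8.
The largest has 8 vertices.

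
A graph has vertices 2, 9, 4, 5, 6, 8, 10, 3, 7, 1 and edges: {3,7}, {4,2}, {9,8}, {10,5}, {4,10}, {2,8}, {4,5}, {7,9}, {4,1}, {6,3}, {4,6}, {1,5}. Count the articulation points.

1

Removing 4 increases the component count from 1 to 2, so 4 is a cut vertex.
By contrast removing 5 leaves 1 component; it is not a cut vertex. No other vertex is a cut vertex either.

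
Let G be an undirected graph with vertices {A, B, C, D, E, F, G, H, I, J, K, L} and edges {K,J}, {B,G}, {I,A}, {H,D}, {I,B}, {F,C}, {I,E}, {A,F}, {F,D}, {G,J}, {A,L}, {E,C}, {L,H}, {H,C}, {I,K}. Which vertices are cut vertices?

Removing I increases the component count from 1 to 2, so I is a cut vertex.
By contrast removing K leaves 1 component; it is not a cut vertex. No other vertex is a cut vertex either.

I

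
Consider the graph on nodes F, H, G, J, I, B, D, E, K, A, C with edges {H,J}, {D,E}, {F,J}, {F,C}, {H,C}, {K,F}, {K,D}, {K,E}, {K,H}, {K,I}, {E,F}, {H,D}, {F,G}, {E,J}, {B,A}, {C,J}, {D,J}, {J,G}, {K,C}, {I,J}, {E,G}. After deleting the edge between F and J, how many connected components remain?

F and J are still connected via F-E-J, so the component count stays at 2.

2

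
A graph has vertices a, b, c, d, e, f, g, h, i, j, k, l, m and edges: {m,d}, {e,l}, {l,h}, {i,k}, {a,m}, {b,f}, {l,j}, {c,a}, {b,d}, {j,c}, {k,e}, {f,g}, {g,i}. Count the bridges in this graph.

1

The edges on the cycle b-f-g-i-k-e-l-j-c-a-m-d-b are not bridges since each lies on that cycle.
But removing h—l disconnects h from l — this is a bridge.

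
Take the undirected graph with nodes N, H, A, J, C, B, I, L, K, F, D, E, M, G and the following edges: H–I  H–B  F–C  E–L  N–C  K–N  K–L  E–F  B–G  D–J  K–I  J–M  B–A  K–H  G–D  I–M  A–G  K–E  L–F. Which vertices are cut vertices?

K

Removing K increases the component count from 1 to 2, so K is a cut vertex.
By contrast removing G leaves 1 component; it is not a cut vertex. No other vertex is a cut vertex either.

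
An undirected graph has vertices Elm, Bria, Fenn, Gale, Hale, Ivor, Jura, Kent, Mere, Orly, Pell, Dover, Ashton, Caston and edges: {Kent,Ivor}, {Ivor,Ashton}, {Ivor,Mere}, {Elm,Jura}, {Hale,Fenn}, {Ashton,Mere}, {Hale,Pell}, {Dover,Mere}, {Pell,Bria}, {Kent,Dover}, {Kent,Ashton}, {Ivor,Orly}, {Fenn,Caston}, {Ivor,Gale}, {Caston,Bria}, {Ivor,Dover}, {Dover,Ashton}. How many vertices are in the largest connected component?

Starting from Elm we can reach Elm, Jura. That is one component of size 2.
Starting from Bria we can reach Bria, Fenn, Hale, Pell, Caston. That is one component of size 5.
Starting from Gale we can reach Gale, Ivor, Kent, Mere, Orly, Dover, Ashton. That is one component of size 7.
The largest has 7 vertices.

7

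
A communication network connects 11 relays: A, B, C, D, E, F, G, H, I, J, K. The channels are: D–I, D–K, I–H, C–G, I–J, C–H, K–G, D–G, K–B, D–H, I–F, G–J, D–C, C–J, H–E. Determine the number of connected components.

A is isolated — a component by itself.
Starting from B we can reach B, C, D, E, F, G, H, I, J, K. That is one component of size 10.
Total: 2 components.

2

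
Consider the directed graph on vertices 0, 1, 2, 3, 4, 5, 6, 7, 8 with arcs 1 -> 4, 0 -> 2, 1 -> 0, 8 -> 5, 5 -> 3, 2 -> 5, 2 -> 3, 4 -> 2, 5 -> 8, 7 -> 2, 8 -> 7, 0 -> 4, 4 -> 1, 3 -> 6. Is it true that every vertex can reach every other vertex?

No

There is no directed path from 3 to 8, so the graph is not strongly connected.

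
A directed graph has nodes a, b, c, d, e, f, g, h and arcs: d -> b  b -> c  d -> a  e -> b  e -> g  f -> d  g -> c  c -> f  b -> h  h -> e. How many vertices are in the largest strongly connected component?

{b, c, d, e, f, g, h} are all mutually reachable — one SCC of size 7.
{a} is an SCC by itself.
The largest has 7 vertices.

7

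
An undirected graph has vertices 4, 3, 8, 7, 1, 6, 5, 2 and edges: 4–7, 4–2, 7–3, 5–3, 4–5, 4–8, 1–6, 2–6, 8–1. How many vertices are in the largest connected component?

Starting from 1 we can reach 1, 2, 3, 4, 5, 6, 7, 8. That is one component of size 8.
The largest has 8 vertices.

8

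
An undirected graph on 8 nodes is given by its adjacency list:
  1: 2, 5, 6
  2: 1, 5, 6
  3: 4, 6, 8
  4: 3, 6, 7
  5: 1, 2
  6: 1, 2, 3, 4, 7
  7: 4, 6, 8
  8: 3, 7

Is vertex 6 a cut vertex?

Yes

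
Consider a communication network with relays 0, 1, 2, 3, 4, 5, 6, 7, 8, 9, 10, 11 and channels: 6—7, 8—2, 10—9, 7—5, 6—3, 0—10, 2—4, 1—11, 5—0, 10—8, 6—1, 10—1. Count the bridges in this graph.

6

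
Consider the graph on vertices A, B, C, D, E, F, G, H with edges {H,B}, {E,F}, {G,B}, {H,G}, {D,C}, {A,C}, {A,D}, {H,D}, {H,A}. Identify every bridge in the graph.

E-F

The edges on the cycle H-G-B-H are not bridges since each lies on that cycle.
But removing E—F disconnects E from F — this is a bridge.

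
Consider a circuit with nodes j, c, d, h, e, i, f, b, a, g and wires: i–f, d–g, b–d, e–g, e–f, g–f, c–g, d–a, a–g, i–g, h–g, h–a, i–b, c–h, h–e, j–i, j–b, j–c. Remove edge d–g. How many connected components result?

1

d and g are still connected via d-a-g, so the component count stays at 1.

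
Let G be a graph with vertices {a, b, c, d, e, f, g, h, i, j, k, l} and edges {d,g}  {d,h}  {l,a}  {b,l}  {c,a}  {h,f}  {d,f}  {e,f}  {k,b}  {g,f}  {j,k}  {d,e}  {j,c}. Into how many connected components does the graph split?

3

i is isolated — a component by itself.
Starting from d we can reach d, e, f, g, h. That is one component of size 5.
Starting from a we can reach a, b, c, j, k, l. That is one component of size 6.
Total: 3 components.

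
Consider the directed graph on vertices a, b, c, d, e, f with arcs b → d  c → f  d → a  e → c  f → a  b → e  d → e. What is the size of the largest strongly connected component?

1

{f} is an SCC by itself.
{a} is an SCC by itself.
{e} is an SCC by itself.
{b} is an SCC by itself.
{c} is an SCC by itself.
(and 1 more singleton SCC)
The largest has 1 vertex.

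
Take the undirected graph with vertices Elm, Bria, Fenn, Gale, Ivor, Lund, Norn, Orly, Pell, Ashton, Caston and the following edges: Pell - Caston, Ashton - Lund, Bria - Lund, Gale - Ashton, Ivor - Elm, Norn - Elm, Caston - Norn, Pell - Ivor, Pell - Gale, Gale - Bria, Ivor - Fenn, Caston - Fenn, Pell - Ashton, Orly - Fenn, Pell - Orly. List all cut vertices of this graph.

Removing Pell increases the component count from 1 to 2, so Pell is a cut vertex.
By contrast removing Norn leaves 1 component; it is not a cut vertex. No other vertex is a cut vertex either.

Pell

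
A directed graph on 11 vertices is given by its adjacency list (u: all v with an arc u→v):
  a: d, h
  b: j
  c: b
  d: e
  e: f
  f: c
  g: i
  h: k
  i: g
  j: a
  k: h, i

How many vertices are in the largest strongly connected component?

{a, b, c, d, e, f, j} are all mutually reachable — one SCC of size 7.
{g, i} are all mutually reachable — one SCC of size 2.
{h, k} are all mutually reachable — one SCC of size 2.
The largest has 7 vertices.

7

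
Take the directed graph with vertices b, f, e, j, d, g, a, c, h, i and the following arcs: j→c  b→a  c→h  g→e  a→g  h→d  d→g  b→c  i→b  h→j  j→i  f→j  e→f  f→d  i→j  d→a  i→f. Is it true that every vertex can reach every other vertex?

Yes

From f we can reach every vertex (a, b, c, d, e, f, g, h, i, j), and every vertex can reach f (a, b, c, d, e, f, g, h, i, j). So the whole graph is one strongly connected component.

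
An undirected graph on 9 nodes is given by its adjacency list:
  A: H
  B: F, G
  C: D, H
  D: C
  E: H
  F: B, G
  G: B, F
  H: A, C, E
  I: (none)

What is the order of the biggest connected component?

5

I is isolated — a component by itself.
Starting from B we can reach B, F, G. That is one component of size 3.
Starting from A we can reach A, C, D, E, H. That is one component of size 5.
The largest has 5 vertices.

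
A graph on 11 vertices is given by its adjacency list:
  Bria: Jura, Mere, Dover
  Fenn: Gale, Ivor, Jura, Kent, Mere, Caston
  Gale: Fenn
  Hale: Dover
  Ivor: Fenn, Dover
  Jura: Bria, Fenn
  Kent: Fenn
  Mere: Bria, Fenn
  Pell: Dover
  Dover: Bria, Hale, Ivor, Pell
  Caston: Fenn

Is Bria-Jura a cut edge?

After removing Bria-Jura, the path Bria-Mere-Fenn-Jura still connects them, so the edge is not a bridge.

No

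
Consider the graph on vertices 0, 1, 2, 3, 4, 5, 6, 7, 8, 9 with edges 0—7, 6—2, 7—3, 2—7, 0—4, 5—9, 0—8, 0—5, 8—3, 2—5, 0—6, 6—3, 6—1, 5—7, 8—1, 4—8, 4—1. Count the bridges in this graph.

The edges on the cycle 0-6-2-5-0 are not bridges since each lies on that cycle.
But removing 5—9 disconnects 5 from 9 — this is a bridge.

1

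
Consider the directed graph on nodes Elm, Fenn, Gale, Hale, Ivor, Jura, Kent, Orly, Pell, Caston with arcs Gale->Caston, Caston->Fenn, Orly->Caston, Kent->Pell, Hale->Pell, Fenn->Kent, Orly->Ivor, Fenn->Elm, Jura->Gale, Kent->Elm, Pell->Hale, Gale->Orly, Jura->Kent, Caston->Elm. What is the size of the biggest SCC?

{Hale, Pell} are all mutually reachable — one SCC of size 2.
{Fenn} is an SCC by itself.
{Ivor} is an SCC by itself.
{Kent} is an SCC by itself.
{Jura} is an SCC by itself.
(and 4 more singleton SCCs)
The largest has 2 vertices.

2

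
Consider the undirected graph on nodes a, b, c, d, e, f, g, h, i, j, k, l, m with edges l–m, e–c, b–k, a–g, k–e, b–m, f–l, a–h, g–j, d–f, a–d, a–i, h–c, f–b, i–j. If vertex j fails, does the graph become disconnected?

No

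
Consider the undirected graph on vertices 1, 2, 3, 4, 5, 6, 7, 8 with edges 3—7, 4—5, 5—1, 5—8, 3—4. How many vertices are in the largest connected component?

6

6 is isolated — a component by itself.
2 is isolated — a component by itself.
Starting from 1 we can reach 1, 3, 4, 5, 7, 8. That is one component of size 6.
The largest has 6 vertices.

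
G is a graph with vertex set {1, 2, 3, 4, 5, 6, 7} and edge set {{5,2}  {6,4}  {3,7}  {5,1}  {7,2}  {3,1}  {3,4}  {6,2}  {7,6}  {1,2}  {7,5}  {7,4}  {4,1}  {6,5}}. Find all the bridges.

The edges on the cycle 7-6-5-2-7 are not bridges since each lies on that cycle.
Every edge lies on some cycle, so there are no bridges.

none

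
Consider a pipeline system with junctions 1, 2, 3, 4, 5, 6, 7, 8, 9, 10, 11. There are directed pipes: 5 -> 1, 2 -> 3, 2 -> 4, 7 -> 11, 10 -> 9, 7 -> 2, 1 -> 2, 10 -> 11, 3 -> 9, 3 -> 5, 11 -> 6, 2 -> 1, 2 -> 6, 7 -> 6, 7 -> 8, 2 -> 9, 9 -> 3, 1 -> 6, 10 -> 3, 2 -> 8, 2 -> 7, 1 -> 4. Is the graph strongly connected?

No

There is no directed path from 4 to 1, so the graph is not strongly connected.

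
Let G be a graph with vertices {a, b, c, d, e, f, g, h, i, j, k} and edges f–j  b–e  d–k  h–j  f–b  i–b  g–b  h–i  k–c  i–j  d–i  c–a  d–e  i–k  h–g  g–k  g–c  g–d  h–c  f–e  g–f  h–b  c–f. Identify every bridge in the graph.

a-c

The edges on the cycle g-d-e-b-f-g are not bridges since each lies on that cycle.
But removing a–c disconnects a from c — this is a bridge.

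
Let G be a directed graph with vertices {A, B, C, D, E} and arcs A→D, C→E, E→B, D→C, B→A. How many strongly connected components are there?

1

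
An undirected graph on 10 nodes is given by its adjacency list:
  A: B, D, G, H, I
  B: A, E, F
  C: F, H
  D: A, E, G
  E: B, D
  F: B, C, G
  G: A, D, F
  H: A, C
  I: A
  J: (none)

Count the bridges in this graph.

1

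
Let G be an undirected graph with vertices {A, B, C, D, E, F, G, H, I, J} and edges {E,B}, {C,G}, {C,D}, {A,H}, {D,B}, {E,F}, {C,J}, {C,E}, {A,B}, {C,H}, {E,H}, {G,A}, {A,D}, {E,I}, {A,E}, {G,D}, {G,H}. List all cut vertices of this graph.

C, E

Removing C increases the component count from 1 to 2, so C is a cut vertex.
Removing E increases the component count from 1 to 3, so E is a cut vertex.
By contrast removing J leaves 1 component; it is not a cut vertex. No other vertex is a cut vertex either.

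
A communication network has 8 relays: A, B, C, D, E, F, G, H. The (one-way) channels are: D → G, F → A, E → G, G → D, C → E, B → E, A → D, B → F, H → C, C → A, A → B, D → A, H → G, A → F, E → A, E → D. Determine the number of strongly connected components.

{A, B, D, E, F, G} are all mutually reachable — one SCC of size 6.
{H} is an SCC by itself.
{C} is an SCC by itself.
That gives 3 strongly connected components.

3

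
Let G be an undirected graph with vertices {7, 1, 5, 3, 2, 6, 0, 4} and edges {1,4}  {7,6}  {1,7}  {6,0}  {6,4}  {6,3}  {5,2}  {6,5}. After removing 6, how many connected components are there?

4

With 6 gone, the remaining components are: {0}; {3}; {2, 5}; {1, 4, 7}.
That is 4 components.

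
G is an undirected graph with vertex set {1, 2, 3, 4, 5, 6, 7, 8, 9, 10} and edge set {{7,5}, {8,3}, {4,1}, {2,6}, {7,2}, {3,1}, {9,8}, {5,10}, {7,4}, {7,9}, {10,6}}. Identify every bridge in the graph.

The edges on the cycle 7-9-8-3-1-4-7 are not bridges since each lies on that cycle.
Every edge lies on some cycle, so there are no bridges.

none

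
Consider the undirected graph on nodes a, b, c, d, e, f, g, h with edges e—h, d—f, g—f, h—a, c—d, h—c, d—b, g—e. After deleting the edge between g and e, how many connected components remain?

1

g and e are still connected via g-f-d-c-h-e, so the component count stays at 1.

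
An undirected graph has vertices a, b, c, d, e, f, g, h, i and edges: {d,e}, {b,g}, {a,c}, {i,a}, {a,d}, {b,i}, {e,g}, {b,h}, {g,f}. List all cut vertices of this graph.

a, b, g

Removing a increases the component count from 1 to 2, so a is a cut vertex.
Removing b increases the component count from 1 to 2, so b is a cut vertex.
Removing g increases the component count from 1 to 2, so g is a cut vertex.
By contrast removing h leaves 1 component; it is not a cut vertex. No other vertex is a cut vertex either.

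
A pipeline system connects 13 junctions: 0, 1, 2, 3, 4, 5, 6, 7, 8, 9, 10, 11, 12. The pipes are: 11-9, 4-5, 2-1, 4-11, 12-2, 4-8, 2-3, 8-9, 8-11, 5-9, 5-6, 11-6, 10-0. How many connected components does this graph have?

4

7 is isolated — a component by itself.
Starting from 0 we can reach 0, 10. That is one component of size 2.
Starting from 1 we can reach 1, 2, 3, 12. That is one component of size 4.
Starting from 4 we can reach 4, 5, 6, 8, 9, 11. That is one component of size 6.
Total: 4 components.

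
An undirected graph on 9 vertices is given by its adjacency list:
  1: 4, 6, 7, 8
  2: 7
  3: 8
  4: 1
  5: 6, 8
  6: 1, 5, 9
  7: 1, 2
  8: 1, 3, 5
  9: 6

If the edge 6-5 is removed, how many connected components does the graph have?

1

6 and 5 are still connected via 6-1-8-5, so the component count stays at 1.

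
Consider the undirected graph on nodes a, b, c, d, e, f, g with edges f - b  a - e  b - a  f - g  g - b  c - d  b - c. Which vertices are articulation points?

Removing a increases the component count from 1 to 2, so a is a cut vertex.
Removing b increases the component count from 1 to 3, so b is a cut vertex.
Removing c increases the component count from 1 to 2, so c is a cut vertex.
By contrast removing e leaves 1 component; it is not a cut vertex. No other vertex is a cut vertex either.

a, b, c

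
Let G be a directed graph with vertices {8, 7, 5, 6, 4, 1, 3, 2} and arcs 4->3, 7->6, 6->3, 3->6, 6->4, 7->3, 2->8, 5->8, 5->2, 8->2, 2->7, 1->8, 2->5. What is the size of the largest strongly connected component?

3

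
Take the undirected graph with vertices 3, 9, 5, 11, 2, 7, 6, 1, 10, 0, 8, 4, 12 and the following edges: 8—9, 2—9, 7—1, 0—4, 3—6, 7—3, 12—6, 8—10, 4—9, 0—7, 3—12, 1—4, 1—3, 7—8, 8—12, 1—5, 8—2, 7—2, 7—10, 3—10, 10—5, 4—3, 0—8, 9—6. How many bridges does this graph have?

0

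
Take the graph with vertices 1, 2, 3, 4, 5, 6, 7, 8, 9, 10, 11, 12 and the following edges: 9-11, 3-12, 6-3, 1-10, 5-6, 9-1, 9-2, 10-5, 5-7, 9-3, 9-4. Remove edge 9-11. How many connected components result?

3

Before removal there are 2 components.
9-11 is a bridge — removing it separates 9's side from 11's side.
After removal: 3 components.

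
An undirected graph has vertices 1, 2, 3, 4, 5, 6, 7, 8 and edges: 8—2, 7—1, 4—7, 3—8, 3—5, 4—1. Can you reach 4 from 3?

The component containing 3 is {2, 3, 5, 8}, and 4 is not in it.

No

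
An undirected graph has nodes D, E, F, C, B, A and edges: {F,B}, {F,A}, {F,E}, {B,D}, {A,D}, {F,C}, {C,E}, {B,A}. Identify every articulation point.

Removing F increases the component count from 1 to 2, so F is a cut vertex.
By contrast removing B leaves 1 component; it is not a cut vertex. No other vertex is a cut vertex either.

F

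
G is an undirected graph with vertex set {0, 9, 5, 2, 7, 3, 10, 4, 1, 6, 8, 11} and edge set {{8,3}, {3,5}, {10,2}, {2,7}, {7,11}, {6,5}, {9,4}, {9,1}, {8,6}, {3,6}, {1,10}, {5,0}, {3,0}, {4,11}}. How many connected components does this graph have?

2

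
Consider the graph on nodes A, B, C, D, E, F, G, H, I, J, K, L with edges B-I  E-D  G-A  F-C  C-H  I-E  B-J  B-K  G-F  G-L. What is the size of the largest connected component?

Starting from B we can reach B, D, E, I, J, K. That is one component of size 6.
Starting from A we can reach A, C, F, G, H, L. That is one component of size 6.
The largest has 6 vertices.

6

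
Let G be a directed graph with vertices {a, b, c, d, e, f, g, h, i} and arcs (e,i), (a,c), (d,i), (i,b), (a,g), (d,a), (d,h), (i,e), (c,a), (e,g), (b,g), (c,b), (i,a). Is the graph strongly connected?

No

There is no directed path from g to f, so the graph is not strongly connected.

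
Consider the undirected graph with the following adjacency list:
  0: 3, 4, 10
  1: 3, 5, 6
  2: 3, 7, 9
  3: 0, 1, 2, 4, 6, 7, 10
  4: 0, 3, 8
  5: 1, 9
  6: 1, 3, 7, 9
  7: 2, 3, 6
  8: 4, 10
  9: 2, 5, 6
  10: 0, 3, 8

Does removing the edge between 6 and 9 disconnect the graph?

After removing 6-9, the path 6-3-2-9 still connects them, so the edge is not a bridge.

No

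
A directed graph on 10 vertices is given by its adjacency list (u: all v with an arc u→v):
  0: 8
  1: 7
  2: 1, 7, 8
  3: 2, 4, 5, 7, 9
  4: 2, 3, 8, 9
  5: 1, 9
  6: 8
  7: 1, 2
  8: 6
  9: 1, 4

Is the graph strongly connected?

There is no directed path from 8 to 7, so the graph is not strongly connected.

No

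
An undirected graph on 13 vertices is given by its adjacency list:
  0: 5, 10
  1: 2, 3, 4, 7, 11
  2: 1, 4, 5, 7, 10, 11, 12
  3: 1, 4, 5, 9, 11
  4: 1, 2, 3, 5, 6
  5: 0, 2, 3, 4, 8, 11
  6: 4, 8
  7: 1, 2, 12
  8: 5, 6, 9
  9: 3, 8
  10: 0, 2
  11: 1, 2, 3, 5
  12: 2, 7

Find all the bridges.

none

The edges on the cycle 5-4-1-7-12-2-5 are not bridges since each lies on that cycle.
Every edge lies on some cycle, so there are no bridges.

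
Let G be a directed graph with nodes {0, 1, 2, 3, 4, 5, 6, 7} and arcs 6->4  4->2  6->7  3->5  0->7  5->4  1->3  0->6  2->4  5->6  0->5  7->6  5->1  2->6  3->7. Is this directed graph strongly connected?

There is no directed path from 5 to 0, so the graph is not strongly connected.

No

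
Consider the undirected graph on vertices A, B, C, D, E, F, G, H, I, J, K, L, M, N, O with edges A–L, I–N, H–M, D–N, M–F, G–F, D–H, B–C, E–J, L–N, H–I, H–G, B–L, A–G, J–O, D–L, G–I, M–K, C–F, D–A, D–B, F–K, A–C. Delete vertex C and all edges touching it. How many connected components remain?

With C gone, the remaining components are: {E, J, O}; {A, B, D, F, G, H, I, K, L, M, N}.
That is 2 components.

2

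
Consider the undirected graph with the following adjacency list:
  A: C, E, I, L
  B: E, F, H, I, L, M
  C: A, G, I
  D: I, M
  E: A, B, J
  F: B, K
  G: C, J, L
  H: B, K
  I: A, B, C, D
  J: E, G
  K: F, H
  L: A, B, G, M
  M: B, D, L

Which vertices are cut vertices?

Removing B increases the component count from 1 to 2, so B is a cut vertex.
By contrast removing G leaves 1 component; it is not a cut vertex. No other vertex is a cut vertex either.

B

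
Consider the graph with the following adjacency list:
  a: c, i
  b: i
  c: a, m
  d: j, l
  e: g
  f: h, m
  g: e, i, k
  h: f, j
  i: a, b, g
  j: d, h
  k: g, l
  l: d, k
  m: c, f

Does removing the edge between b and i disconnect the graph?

Yes

Removing b-i leaves no path between b and i: the component count goes from 1 to 2. So it is a bridge.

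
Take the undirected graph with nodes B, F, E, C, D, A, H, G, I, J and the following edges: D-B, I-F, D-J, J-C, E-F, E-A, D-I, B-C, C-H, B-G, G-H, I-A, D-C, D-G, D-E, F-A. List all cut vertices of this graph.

D

Removing D increases the component count from 1 to 2, so D is a cut vertex.
By contrast removing H leaves 1 component; it is not a cut vertex. No other vertex is a cut vertex either.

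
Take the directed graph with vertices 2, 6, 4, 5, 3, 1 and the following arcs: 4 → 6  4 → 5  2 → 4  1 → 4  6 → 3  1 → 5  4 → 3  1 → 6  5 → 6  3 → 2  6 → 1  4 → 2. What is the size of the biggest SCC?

{1, 2, 3, 4, 5, 6} are all mutually reachable — one SCC of size 6.
The largest has 6 vertices.

6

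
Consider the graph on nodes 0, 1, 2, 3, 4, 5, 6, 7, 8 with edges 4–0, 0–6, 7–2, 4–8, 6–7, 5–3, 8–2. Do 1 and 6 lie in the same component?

No

The component containing 1 is {1}, and 6 is not in it.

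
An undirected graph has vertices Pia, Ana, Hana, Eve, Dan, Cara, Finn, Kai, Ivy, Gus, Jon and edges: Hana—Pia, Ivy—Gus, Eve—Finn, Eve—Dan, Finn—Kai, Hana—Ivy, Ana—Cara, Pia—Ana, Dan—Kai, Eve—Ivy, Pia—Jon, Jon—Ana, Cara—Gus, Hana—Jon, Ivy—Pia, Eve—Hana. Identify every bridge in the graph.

The edges on the cycle Eve-Dan-Kai-Finn-Eve are not bridges since each lies on that cycle.
Every edge lies on some cycle, so there are no bridges.

none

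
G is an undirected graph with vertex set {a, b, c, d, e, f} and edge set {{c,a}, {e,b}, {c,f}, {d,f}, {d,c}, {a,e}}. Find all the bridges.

a-c, a-e, b-e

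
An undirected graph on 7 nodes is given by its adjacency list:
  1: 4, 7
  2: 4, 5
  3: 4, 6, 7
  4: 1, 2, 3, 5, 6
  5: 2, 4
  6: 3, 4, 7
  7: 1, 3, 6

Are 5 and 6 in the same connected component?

Yes

From 5 we can reach 1, 2, 3, 4, 5, 6, 7, which includes 6.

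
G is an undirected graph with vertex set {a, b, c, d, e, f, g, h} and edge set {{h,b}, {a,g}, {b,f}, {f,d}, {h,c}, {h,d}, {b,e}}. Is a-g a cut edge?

Yes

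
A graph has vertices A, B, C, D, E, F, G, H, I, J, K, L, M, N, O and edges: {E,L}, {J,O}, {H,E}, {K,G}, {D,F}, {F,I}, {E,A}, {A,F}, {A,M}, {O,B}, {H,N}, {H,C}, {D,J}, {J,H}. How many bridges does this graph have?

8

The edges on the cycle D-J-H-E-A-F-D are not bridges since each lies on that cycle.
But removing C—H disconnects C from H; removing A—M disconnects A from M; removing L—E disconnects L from E; removing K—G disconnects K from G — these are bridges.
In total 8 edges are bridges.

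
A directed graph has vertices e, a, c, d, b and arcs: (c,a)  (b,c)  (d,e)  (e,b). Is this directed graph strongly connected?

There is no directed path from c to e, so the graph is not strongly connected.

No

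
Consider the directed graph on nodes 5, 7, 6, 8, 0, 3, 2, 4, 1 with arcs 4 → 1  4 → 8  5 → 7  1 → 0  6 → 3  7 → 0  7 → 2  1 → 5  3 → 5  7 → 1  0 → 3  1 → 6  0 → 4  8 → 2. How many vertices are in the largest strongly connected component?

{0, 1, 3, 4, 5, 6, 7} are all mutually reachable — one SCC of size 7.
{8} is an SCC by itself.
{2} is an SCC by itself.
The largest has 7 vertices.

7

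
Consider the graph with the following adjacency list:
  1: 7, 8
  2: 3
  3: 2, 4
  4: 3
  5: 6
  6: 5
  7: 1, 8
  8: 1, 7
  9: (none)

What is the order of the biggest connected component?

3

9 is isolated — a component by itself.
Starting from 5 we can reach 5, 6. That is one component of size 2.
Starting from 1 we can reach 1, 7, 8. That is one component of size 3.
Starting from 2 we can reach 2, 3, 4. That is one component of size 3.
The largest has 3 vertices.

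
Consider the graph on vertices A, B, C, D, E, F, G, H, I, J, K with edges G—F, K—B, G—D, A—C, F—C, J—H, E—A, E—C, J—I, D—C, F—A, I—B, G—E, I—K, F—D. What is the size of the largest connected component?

6

Starting from B we can reach B, H, I, J, K. That is one component of size 5.
Starting from A we can reach A, C, D, E, F, G. That is one component of size 6.
The largest has 6 vertices.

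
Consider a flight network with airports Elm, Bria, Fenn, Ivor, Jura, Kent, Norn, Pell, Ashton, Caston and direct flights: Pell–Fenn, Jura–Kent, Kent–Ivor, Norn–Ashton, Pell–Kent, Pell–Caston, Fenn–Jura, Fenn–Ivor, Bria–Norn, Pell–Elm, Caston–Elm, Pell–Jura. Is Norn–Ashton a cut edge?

Removing Norn–Ashton leaves no path between Norn and Ashton: the component count goes from 2 to 3. So it is a bridge.

Yes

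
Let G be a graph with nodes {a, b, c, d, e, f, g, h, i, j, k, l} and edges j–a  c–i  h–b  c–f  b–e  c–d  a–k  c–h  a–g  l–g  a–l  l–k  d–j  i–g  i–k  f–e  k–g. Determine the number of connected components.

1

Starting from a we can reach a, b, c, d, e, f, g, h, i, j, k, l. That is one component of size 12.
Total: 1 component.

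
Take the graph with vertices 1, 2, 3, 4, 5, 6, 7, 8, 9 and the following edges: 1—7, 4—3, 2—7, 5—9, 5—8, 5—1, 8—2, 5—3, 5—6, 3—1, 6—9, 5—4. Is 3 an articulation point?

No

Deleting 3 leaves 1 component (was 1) (its neighbors 1, 4, 5 remain connected to each other), so 3 is not a cut vertex.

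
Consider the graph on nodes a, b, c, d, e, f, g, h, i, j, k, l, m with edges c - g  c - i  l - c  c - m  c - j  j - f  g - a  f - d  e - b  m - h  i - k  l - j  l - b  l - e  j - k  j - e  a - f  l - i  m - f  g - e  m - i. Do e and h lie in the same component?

Yes

From e we can reach a, b, c, d, e, f, g, h, i, j, k, l, m, which includes h.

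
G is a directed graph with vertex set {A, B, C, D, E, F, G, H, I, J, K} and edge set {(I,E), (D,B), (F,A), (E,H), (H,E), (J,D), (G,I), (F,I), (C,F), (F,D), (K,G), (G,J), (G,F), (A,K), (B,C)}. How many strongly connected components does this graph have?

3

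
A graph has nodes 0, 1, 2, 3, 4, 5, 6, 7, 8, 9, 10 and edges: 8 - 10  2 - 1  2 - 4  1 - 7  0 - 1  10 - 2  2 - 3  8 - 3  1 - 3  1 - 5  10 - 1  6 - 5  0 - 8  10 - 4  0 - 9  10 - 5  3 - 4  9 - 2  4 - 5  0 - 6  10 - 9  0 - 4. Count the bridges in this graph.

1

The edges on the cycle 0-8-10-2-3-4-0 are not bridges since each lies on that cycle.
But removing 1 - 7 disconnects 1 from 7 — this is a bridge.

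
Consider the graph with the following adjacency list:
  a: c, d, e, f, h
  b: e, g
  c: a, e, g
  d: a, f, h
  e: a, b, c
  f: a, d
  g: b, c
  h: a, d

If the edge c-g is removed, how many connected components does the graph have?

c and g are still connected via c-e-b-g, so the component count stays at 1.

1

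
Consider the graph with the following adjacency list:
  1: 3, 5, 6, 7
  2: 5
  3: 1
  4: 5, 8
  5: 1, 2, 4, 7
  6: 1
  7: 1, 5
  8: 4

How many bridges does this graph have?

5

The edges on the cycle 1-5-7-1 are not bridges since each lies on that cycle.
But removing 5-4 disconnects 5 from 4; removing 1-3 disconnects 1 from 3; removing 5-2 disconnects 5 from 2; removing 1-6 disconnects 1 from 6 — these are bridges.
In total 5 edges are bridges.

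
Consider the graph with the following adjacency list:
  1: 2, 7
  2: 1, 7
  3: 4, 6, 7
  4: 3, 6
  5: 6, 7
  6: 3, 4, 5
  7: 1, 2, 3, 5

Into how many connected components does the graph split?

1

Starting from 1 we can reach 1, 2, 3, 4, 5, 6, 7. That is one component of size 7.
Total: 1 component.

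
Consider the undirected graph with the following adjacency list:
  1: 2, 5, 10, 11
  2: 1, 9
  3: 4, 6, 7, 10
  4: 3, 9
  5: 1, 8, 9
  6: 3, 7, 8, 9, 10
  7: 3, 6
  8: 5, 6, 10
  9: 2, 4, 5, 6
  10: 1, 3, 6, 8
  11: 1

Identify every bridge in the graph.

1-11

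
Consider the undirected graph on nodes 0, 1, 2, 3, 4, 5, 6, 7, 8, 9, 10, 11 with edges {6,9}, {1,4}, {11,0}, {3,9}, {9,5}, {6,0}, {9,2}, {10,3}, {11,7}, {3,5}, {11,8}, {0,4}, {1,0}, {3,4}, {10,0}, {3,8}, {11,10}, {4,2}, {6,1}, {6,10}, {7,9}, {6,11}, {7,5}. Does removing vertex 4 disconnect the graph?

No

Deleting 4 leaves 1 component (was 1) (its neighbors 0, 1, 2, 3 remain connected to each other), so 4 is not a cut vertex.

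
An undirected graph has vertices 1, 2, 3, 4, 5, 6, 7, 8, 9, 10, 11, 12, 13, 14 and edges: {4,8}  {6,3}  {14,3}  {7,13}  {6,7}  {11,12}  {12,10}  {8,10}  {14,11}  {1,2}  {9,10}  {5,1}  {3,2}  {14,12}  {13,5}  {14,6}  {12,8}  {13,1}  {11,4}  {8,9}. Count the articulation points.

1

Removing 14 increases the component count from 1 to 2, so 14 is a cut vertex.
By contrast removing 10 leaves 1 component; it is not a cut vertex. No other vertex is a cut vertex either.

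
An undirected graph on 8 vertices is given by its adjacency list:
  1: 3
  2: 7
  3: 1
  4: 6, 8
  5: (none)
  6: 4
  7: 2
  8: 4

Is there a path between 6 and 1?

No

The component containing 6 is {4, 6, 8}, and 1 is not in it.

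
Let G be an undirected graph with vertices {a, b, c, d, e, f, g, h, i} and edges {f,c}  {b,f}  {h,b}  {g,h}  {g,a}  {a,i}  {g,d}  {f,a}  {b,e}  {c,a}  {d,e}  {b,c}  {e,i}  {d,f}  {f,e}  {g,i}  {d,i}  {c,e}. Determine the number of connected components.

1

Starting from a we can reach a, b, c, d, e, f, g, h, i. That is one component of size 9.
Total: 1 component.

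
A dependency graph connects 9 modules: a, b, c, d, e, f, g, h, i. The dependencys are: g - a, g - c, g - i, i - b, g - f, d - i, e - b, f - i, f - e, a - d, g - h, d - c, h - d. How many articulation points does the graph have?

0

Removing f, for instance, still leaves 1 component. No single vertex removal increases the component count — the graph has no articulation points.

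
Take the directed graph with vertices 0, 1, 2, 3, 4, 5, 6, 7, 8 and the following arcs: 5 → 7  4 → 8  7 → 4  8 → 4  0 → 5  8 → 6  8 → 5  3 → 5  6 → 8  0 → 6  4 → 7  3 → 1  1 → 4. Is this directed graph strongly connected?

There is no directed path from 8 to 0, so the graph is not strongly connected.

No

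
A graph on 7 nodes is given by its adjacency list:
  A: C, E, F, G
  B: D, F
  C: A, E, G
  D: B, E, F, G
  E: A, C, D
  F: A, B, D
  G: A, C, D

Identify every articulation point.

none

Removing C, for instance, still leaves 1 component. No single vertex removal increases the component count — the graph has no articulation points.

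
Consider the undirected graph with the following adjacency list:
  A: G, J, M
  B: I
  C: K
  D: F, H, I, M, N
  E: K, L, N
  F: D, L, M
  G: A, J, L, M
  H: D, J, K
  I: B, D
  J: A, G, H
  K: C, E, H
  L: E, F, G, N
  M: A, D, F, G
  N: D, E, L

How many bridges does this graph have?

3

The edges on the cycle G-J-A-G are not bridges since each lies on that cycle.
But removing D-I disconnects D from I; removing C-K disconnects C from K; removing B-I disconnects B from I — these are bridges.
That makes 3 bridges.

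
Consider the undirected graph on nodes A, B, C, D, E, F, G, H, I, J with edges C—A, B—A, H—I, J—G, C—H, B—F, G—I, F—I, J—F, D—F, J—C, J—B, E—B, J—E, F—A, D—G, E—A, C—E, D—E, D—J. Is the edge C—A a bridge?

No

After removing C—A, the path C-E-A still connects them, so the edge is not a bridge.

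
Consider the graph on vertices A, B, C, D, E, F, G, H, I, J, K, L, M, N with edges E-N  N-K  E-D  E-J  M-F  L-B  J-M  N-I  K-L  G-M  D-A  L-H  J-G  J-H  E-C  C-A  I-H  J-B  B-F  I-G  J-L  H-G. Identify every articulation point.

E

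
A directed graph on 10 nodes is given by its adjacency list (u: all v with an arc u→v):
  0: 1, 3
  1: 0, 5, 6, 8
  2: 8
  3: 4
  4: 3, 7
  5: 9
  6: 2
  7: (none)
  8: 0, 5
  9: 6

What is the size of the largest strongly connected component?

7

{0, 1, 2, 5, 6, 8, 9} are all mutually reachable — one SCC of size 7.
{3, 4} are all mutually reachable — one SCC of size 2.
{7} is an SCC by itself.
The largest has 7 vertices.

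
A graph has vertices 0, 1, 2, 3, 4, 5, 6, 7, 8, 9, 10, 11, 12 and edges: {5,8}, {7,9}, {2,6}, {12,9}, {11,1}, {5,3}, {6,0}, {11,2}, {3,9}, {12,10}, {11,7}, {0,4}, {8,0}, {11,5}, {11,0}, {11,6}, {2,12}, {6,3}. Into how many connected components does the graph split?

Starting from 0 we can reach 0, 1, 2, 3, 4, 5, 6, 7, 8, 9, 10, 11, 12. That is one component of size 13.
Total: 1 component.

1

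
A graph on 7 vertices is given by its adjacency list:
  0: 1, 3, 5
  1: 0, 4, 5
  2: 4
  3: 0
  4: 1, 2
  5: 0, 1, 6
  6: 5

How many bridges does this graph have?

The edges on the cycle 5-1-0-5 are not bridges since each lies on that cycle.
But removing 1-4 disconnects 1 from 4; removing 4-2 disconnects 4 from 2; removing 0-3 disconnects 0 from 3; removing 5-6 disconnects 5 from 6 — these are bridges.
That makes 4 bridges.

4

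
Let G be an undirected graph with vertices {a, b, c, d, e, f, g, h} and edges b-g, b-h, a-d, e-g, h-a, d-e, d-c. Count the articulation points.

1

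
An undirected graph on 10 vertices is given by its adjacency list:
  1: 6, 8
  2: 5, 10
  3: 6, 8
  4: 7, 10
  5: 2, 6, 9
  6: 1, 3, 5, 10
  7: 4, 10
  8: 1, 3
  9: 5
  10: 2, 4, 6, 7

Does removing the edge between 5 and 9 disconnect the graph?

Yes

Removing 5-9 leaves no path between 5 and 9: the component count goes from 1 to 2. So it is a bridge.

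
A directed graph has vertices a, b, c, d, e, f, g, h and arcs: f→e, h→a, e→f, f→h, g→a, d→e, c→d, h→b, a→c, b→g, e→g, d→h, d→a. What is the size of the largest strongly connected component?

{a, b, c, d, e, f, g, h} are all mutually reachable — one SCC of size 8.
The largest has 8 vertices.

8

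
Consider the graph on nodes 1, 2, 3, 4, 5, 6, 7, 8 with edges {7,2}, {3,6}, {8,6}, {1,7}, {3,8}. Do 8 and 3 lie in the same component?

From 8 we can reach 3, 6, 8, which includes 3.

Yes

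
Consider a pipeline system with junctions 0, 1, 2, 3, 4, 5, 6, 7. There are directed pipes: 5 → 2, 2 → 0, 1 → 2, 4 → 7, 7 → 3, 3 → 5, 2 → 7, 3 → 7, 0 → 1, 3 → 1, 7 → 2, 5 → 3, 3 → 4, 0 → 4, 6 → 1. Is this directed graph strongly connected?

No

There is no directed path from 4 to 6, so the graph is not strongly connected.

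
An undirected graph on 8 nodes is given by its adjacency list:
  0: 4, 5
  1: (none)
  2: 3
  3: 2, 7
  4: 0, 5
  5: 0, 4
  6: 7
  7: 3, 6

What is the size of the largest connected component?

1 is isolated — a component by itself.
Starting from 0 we can reach 0, 4, 5. That is one component of size 3.
Starting from 2 we can reach 2, 3, 6, 7. That is one component of size 4.
The largest has 4 vertices.

4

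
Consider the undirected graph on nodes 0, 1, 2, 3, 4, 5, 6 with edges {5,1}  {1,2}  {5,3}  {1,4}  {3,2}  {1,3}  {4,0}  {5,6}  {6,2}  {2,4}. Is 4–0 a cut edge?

Removing 4–0 leaves no path between 4 and 0: the component count goes from 1 to 2. So it is a bridge.

Yes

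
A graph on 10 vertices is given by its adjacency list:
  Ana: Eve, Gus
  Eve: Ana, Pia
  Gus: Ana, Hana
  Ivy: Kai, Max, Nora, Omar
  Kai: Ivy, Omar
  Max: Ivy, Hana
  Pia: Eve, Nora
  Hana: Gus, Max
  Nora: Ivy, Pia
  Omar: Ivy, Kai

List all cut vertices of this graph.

Ivy

Removing Ivy increases the component count from 1 to 2, so Ivy is a cut vertex.
By contrast removing Hana leaves 1 component; it is not a cut vertex. No other vertex is a cut vertex either.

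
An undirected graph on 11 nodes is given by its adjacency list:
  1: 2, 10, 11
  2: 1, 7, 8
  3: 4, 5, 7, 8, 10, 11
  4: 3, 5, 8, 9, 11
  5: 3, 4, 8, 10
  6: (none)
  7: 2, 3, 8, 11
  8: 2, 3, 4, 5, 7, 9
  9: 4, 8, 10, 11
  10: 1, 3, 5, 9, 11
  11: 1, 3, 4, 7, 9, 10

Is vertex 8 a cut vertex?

Deleting 8 leaves 2 components (was 2), so 8 is not a cut vertex.

No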